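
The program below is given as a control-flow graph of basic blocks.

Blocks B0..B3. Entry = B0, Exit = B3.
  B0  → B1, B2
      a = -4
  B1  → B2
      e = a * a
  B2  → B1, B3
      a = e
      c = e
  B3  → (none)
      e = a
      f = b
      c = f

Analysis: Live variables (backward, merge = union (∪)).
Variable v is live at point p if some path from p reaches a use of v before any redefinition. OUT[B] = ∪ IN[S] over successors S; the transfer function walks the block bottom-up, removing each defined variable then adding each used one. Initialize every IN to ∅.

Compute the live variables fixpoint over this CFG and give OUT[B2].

Answer: {a, b}

Trace:
Fixpoint table:
  B0: | IN={b, e} | OUT={a, b, e}
  B1: | IN={a, b} | OUT={b, e}
  B2: | IN={b, e} | OUT={a, b}
  B3: | IN={a, b} | OUT={}

Merge at B2: OUT[B2] = IN[B1] ⊔ IN[B3] = {a, b}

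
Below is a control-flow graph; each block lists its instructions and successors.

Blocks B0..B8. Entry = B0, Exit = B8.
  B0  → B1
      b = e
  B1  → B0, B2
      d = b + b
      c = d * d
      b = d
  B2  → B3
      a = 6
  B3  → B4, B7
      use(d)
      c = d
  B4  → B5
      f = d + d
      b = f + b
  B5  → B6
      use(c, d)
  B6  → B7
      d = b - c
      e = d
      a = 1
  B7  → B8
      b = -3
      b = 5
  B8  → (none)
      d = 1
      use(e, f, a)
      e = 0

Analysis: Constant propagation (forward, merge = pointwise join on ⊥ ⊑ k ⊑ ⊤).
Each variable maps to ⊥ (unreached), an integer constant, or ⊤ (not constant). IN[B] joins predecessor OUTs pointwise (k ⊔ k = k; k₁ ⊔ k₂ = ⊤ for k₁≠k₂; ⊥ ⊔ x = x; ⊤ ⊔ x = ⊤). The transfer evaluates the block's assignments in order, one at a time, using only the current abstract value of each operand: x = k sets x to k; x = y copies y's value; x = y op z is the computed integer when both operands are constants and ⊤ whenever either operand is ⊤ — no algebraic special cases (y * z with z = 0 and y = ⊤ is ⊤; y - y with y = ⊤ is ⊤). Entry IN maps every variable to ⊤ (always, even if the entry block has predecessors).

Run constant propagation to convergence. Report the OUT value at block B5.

Answer: {a: 6, b: ⊤, c: ⊤, d: ⊤, e: ⊤, f: ⊤}

Working:
Fixpoint table:
  B0:   IN=(all ⊤)   OUT=(all ⊤)
  B1:   IN=(all ⊤)   OUT=(all ⊤)
  B2:   IN=(all ⊤)   OUT={a:6; rest ⊤}
  B3:   IN={a:6; rest ⊤}   OUT={a:6; rest ⊤}
  B4:   IN={a:6; rest ⊤}   OUT={a:6; rest ⊤}
  B5:   IN={a:6; rest ⊤}   OUT={a:6; rest ⊤}
  B6:   IN={a:6; rest ⊤}   OUT={a:1; rest ⊤}
  B7:   IN=(all ⊤)   OUT={b:5; rest ⊤}
  B8:   IN={b:5; rest ⊤}   OUT={b:5, d:1, e:0; rest ⊤}

Merge at B5: IN[B5] = OUT[B4] = {a: 6, b: ⊤, c: ⊤, d: ⊤, e: ⊤, f: ⊤}
Applying B5's transfer function to that IN value gives OUT[B5] (row B5 above).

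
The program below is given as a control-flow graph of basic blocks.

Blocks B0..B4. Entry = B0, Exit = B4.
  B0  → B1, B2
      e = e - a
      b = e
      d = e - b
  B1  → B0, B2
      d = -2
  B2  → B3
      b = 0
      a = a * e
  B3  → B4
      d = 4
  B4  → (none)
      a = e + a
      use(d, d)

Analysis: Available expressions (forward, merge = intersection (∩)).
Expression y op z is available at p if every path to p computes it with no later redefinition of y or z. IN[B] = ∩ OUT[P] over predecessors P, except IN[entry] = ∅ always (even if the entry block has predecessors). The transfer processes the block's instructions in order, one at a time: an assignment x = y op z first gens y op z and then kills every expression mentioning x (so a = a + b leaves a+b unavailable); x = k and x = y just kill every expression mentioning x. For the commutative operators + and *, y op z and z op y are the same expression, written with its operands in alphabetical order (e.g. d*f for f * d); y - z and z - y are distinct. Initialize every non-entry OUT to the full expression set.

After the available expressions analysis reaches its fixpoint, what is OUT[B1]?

Fixpoint table:
  B0: | IN={} | OUT={e-b}
  B1: | IN={e-b} | OUT={e-b}
  B2: | IN={e-b} | OUT={}
  B3: | IN={} | OUT={}
  B4: | IN={} | OUT={}

Merge at B1: IN[B1] = OUT[B0] = {e-b}
Applying B1's transfer function to that IN value gives OUT[B1] (row B1 above).

Answer: {e-b}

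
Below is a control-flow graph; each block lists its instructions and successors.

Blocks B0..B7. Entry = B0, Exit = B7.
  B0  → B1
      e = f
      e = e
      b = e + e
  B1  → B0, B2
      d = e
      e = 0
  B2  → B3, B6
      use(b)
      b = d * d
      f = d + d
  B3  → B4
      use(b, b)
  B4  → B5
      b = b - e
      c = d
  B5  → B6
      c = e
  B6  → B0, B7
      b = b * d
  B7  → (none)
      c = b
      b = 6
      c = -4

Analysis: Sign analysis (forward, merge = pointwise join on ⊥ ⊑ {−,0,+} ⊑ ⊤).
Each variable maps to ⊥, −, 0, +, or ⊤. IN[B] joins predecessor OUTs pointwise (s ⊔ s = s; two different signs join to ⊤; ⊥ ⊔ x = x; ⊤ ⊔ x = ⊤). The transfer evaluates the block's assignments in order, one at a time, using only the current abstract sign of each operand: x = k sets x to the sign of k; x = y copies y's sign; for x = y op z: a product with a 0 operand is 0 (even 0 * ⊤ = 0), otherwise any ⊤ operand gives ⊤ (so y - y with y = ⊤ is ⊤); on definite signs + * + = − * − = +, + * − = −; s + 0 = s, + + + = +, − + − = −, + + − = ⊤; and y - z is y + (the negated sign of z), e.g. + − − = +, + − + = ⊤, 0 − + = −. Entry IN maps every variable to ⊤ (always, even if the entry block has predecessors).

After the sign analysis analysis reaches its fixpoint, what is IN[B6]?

Per-block solution:
  B0:   IN=(all ⊤)   OUT=(all ⊤)
  B1:   IN=(all ⊤)   OUT={e:0; rest ⊤}
  B2:   IN={e:0; rest ⊤}   OUT={e:0; rest ⊤}
  B3:   IN={e:0; rest ⊤}   OUT={e:0; rest ⊤}
  B4:   IN={e:0; rest ⊤}   OUT={e:0; rest ⊤}
  B5:   IN={e:0; rest ⊤}   OUT={c:0, e:0; rest ⊤}
  B6:   IN={e:0; rest ⊤}   OUT={e:0; rest ⊤}
  B7:   IN={e:0; rest ⊤}   OUT={b:+, c:-, e:0; rest ⊤}

Merge at B6: IN[B6] = OUT[B2] ⊔ OUT[B5] = {a: ⊤, b: ⊤, c: ⊤, d: ⊤, e: 0, f: ⊤}

Answer: {a: ⊤, b: ⊤, c: ⊤, d: ⊤, e: 0, f: ⊤}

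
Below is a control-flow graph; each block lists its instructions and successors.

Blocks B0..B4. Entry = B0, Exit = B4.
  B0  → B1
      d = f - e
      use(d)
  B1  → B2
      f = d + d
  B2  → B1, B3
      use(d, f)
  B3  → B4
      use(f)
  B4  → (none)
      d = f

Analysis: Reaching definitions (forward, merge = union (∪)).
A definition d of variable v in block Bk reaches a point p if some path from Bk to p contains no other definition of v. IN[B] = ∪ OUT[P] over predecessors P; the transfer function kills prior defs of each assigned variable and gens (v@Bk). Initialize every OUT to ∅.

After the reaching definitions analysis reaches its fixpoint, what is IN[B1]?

Answer: {d@B0, f@B1}

Derivation:
Fixpoint table:
  B0:   IN={}   OUT={d@B0}
  B1:   IN={d@B0, f@B1}   OUT={d@B0, f@B1}
  B2:   IN={d@B0, f@B1}   OUT={d@B0, f@B1}
  B3:   IN={d@B0, f@B1}   OUT={d@B0, f@B1}
  B4:   IN={d@B0, f@B1}   OUT={d@B4, f@B1}

Merge at B1: IN[B1] = OUT[B0] ⊔ OUT[B2] = {d@B0, f@B1}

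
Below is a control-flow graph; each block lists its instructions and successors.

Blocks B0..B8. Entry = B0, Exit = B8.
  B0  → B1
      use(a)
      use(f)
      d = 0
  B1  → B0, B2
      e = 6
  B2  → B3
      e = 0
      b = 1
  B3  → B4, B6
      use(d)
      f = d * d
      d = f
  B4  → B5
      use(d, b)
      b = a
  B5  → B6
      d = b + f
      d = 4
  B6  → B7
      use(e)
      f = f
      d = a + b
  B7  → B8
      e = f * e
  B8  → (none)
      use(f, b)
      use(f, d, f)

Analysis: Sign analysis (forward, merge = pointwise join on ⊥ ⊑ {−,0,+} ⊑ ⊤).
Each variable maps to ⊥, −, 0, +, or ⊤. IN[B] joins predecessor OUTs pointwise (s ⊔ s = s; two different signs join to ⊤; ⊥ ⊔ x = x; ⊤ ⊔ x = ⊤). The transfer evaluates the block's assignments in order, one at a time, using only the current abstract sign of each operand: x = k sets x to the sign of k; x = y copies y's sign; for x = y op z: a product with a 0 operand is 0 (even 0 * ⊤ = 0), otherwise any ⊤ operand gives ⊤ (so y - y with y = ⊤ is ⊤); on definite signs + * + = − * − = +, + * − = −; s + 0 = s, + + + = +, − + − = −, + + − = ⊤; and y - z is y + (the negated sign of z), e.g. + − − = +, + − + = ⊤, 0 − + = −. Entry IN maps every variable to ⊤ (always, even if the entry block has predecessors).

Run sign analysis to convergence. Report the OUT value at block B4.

Answer: {a: ⊤, b: ⊤, c: ⊤, d: 0, e: 0, f: 0}

Derivation:
Per-block solution:
  B0: | IN=(all ⊤) | OUT={d:0; rest ⊤}
  B1: | IN={d:0; rest ⊤} | OUT={d:0, e:+; rest ⊤}
  B2: | IN={d:0, e:+; rest ⊤} | OUT={b:+, d:0, e:0; rest ⊤}
  B3: | IN={b:+, d:0, e:0; rest ⊤} | OUT={b:+, d:0, e:0, f:0; rest ⊤}
  B4: | IN={b:+, d:0, e:0, f:0; rest ⊤} | OUT={d:0, e:0, f:0; rest ⊤}
  B5: | IN={d:0, e:0, f:0; rest ⊤} | OUT={d:+, e:0, f:0; rest ⊤}
  B6: | IN={e:0, f:0; rest ⊤} | OUT={e:0, f:0; rest ⊤}
  B7: | IN={e:0, f:0; rest ⊤} | OUT={e:0, f:0; rest ⊤}
  B8: | IN={e:0, f:0; rest ⊤} | OUT={e:0, f:0; rest ⊤}

Merge at B4: IN[B4] = OUT[B3] = {a: ⊤, b: +, c: ⊤, d: 0, e: 0, f: 0}
Applying B4's transfer function to that IN value gives OUT[B4] (row B4 above).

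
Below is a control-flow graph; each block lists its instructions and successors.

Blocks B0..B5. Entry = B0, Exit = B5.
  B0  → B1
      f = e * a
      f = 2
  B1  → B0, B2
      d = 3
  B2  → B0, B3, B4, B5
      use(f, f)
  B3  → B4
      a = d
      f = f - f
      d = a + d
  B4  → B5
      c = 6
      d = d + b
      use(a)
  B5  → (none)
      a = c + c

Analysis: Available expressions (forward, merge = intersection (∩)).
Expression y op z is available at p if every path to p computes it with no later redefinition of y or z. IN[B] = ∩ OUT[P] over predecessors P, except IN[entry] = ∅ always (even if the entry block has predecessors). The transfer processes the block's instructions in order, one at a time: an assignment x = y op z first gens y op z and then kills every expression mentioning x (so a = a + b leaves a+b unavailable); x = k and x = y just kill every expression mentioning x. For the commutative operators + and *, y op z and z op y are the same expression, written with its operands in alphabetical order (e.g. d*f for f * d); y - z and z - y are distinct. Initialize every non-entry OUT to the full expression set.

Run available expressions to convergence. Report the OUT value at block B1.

Answer: {a*e}

Working:
Converged values:
  B0: | IN={} | OUT={a*e}
  B1: | IN={a*e} | OUT={a*e}
  B2: | IN={a*e} | OUT={a*e}
  B3: | IN={a*e} | OUT={}
  B4: | IN={} | OUT={}
  B5: | IN={} | OUT={c+c}

Merge at B1: IN[B1] = OUT[B0] = {a*e}
Applying B1's transfer function to that IN value gives OUT[B1] (row B1 above).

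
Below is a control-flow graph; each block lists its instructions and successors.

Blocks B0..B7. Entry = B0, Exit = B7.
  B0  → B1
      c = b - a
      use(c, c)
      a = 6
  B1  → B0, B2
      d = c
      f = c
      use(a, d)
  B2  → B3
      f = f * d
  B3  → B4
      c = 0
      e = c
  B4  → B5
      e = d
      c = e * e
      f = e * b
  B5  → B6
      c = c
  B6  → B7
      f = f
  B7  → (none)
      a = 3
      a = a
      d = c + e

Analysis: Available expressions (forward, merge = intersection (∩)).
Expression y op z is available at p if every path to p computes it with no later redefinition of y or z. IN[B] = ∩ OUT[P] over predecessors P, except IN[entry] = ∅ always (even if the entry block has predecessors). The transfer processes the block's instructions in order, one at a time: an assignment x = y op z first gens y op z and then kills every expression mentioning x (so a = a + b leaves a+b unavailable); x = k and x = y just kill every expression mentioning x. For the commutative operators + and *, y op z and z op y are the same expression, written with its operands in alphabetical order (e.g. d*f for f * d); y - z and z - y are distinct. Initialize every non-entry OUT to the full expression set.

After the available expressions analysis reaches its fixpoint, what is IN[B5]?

Answer: {b*e, e*e}

Working:
Per-block solution:
  B0: | IN={} | OUT={}
  B1: | IN={} | OUT={}
  B2: | IN={} | OUT={}
  B3: | IN={} | OUT={}
  B4: | IN={} | OUT={b*e, e*e}
  B5: | IN={b*e, e*e} | OUT={b*e, e*e}
  B6: | IN={b*e, e*e} | OUT={b*e, e*e}
  B7: | IN={b*e, e*e} | OUT={b*e, c+e, e*e}

Merge at B5: IN[B5] = OUT[B4] = {b*e, e*e}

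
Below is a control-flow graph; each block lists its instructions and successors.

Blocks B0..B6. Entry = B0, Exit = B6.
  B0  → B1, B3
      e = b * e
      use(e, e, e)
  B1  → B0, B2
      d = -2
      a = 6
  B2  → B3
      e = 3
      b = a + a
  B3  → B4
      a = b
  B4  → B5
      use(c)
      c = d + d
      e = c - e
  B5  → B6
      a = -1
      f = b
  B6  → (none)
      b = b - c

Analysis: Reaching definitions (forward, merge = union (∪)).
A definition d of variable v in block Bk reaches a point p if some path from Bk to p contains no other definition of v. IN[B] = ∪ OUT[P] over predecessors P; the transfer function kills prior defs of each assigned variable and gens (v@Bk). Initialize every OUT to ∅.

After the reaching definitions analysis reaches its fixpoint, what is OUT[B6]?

Per-block solution:
  B0: | IN={a@B1, d@B1, e@B0} | OUT={a@B1, d@B1, e@B0}
  B1: | IN={a@B1, d@B1, e@B0} | OUT={a@B1, d@B1, e@B0}
  B2: | IN={a@B1, d@B1, e@B0} | OUT={a@B1, b@B2, d@B1, e@B2}
  B3: | IN={a@B1, b@B2, d@B1, e@B0, e@B2} | OUT={a@B3, b@B2, d@B1, e@B0, e@B2}
  B4: | IN={a@B3, b@B2, d@B1, e@B0, e@B2} | OUT={a@B3, b@B2, c@B4, d@B1, e@B4}
  B5: | IN={a@B3, b@B2, c@B4, d@B1, e@B4} | OUT={a@B5, b@B2, c@B4, d@B1, e@B4, f@B5}
  B6: | IN={a@B5, b@B2, c@B4, d@B1, e@B4, f@B5} | OUT={a@B5, b@B6, c@B4, d@B1, e@B4, f@B5}

Merge at B6: IN[B6] = OUT[B5] = {a@B5, b@B2, c@B4, d@B1, e@B4, f@B5}
Applying B6's transfer function to that IN value gives OUT[B6] (row B6 above).

Answer: {a@B5, b@B6, c@B4, d@B1, e@B4, f@B5}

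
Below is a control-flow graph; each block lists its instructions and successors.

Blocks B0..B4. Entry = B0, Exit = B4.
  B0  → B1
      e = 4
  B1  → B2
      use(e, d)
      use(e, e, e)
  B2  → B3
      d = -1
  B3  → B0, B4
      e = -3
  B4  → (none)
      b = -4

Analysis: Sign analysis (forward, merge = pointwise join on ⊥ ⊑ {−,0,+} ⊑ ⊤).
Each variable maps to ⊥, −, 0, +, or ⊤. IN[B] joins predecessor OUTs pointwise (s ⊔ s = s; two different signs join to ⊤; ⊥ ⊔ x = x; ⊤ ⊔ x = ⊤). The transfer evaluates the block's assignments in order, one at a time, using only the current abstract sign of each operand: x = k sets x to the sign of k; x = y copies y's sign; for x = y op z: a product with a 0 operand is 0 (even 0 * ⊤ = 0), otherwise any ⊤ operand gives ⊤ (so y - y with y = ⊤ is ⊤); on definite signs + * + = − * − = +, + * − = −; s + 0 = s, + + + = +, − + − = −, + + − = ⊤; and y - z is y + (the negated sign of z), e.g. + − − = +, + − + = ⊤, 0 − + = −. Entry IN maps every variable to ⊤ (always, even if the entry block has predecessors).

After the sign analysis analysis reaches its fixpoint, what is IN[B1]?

Answer: {a: ⊤, b: ⊤, c: ⊤, d: ⊤, e: +, f: ⊤}

Working:
Converged values:
  B0: | IN=(all ⊤) | OUT={e:+; rest ⊤}
  B1: | IN={e:+; rest ⊤} | OUT={e:+; rest ⊤}
  B2: | IN={e:+; rest ⊤} | OUT={d:-, e:+; rest ⊤}
  B3: | IN={d:-, e:+; rest ⊤} | OUT={d:-, e:-; rest ⊤}
  B4: | IN={d:-, e:-; rest ⊤} | OUT={b:-, d:-, e:-; rest ⊤}

Merge at B1: IN[B1] = OUT[B0] = {a: ⊤, b: ⊤, c: ⊤, d: ⊤, e: +, f: ⊤}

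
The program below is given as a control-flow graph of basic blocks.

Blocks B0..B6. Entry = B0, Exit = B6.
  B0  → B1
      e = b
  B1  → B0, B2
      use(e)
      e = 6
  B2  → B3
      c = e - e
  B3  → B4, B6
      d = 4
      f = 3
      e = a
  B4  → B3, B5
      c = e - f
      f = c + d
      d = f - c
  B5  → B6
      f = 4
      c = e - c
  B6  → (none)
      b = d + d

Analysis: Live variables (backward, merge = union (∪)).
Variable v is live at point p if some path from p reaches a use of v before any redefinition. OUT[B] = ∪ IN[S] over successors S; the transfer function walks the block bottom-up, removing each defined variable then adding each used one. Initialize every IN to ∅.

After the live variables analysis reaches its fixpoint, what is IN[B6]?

Per-block solution:
  B0:  IN={a, b}  OUT={a, b, e}
  B1:  IN={a, b, e}  OUT={a, b, e}
  B2:  IN={a, e}  OUT={a}
  B3:  IN={a}  OUT={a, d, e, f}
  B4:  IN={a, d, e, f}  OUT={a, c, d, e}
  B5:  IN={c, d, e}  OUT={d}
  B6:  IN={d}  OUT={}

B6 is the boundary node: OUT[B6] = {}
Applying B6's transfer function to that OUT value gives IN[B6] (row B6 above).

Answer: {d}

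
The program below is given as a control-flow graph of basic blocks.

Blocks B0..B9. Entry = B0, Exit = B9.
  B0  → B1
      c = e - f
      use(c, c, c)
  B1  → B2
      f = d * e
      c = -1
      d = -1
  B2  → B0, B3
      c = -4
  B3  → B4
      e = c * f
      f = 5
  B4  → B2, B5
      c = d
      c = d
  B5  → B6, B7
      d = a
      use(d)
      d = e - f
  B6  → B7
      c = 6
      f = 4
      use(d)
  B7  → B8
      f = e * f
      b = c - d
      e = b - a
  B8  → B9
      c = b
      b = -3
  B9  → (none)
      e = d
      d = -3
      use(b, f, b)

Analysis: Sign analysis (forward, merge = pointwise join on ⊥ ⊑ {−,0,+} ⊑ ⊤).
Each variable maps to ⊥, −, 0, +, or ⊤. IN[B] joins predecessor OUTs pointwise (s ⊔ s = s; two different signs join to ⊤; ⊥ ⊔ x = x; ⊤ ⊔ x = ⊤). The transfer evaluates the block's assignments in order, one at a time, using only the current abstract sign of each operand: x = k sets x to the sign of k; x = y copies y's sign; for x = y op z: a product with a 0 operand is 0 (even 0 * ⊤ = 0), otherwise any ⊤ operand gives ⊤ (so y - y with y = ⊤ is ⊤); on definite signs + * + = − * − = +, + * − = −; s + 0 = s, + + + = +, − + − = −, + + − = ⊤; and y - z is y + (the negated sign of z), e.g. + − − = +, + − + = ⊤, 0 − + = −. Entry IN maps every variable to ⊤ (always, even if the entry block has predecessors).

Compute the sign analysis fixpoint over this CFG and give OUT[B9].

Fixpoint table:
  B0:  IN=(all ⊤)  OUT=(all ⊤)
  B1:  IN=(all ⊤)  OUT={c:-, d:-; rest ⊤}
  B2:  IN={c:-, d:-; rest ⊤}  OUT={c:-, d:-; rest ⊤}
  B3:  IN={c:-, d:-; rest ⊤}  OUT={c:-, d:-, f:+; rest ⊤}
  B4:  IN={c:-, d:-, f:+; rest ⊤}  OUT={c:-, d:-, f:+; rest ⊤}
  B5:  IN={c:-, d:-, f:+; rest ⊤}  OUT={c:-, f:+; rest ⊤}
  B6:  IN={c:-, f:+; rest ⊤}  OUT={c:+, f:+; rest ⊤}
  B7:  IN={f:+; rest ⊤}  OUT=(all ⊤)
  B8:  IN=(all ⊤)  OUT={b:-; rest ⊤}
  B9:  IN={b:-; rest ⊤}  OUT={b:-, d:-; rest ⊤}

Merge at B9: IN[B9] = OUT[B8] = {a: ⊤, b: -, c: ⊤, d: ⊤, e: ⊤, f: ⊤}
Applying B9's transfer function to that IN value gives OUT[B9] (row B9 above).

Answer: {a: ⊤, b: -, c: ⊤, d: -, e: ⊤, f: ⊤}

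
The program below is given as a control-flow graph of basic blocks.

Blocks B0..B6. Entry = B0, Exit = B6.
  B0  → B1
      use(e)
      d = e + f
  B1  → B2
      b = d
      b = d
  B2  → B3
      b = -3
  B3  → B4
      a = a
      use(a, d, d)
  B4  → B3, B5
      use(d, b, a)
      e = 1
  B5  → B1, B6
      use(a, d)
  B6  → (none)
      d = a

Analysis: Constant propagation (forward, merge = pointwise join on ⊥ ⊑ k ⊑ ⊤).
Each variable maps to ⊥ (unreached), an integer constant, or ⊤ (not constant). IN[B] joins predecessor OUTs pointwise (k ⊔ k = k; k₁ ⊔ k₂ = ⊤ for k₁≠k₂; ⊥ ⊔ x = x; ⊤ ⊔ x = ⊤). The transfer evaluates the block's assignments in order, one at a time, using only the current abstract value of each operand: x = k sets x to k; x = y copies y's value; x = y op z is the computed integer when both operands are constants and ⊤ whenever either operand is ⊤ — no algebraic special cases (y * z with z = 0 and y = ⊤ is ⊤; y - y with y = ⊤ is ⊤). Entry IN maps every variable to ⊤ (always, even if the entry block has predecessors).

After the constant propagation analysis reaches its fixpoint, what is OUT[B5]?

Converged values:
  B0: | IN=(all ⊤) | OUT=(all ⊤)
  B1: | IN=(all ⊤) | OUT=(all ⊤)
  B2: | IN=(all ⊤) | OUT={b:-3; rest ⊤}
  B3: | IN={b:-3; rest ⊤} | OUT={b:-3; rest ⊤}
  B4: | IN={b:-3; rest ⊤} | OUT={b:-3, e:1; rest ⊤}
  B5: | IN={b:-3, e:1; rest ⊤} | OUT={b:-3, e:1; rest ⊤}
  B6: | IN={b:-3, e:1; rest ⊤} | OUT={b:-3, e:1; rest ⊤}

Merge at B5: IN[B5] = OUT[B4] = {a: ⊤, b: -3, c: ⊤, d: ⊤, e: 1, f: ⊤}
Applying B5's transfer function to that IN value gives OUT[B5] (row B5 above).

Answer: {a: ⊤, b: -3, c: ⊤, d: ⊤, e: 1, f: ⊤}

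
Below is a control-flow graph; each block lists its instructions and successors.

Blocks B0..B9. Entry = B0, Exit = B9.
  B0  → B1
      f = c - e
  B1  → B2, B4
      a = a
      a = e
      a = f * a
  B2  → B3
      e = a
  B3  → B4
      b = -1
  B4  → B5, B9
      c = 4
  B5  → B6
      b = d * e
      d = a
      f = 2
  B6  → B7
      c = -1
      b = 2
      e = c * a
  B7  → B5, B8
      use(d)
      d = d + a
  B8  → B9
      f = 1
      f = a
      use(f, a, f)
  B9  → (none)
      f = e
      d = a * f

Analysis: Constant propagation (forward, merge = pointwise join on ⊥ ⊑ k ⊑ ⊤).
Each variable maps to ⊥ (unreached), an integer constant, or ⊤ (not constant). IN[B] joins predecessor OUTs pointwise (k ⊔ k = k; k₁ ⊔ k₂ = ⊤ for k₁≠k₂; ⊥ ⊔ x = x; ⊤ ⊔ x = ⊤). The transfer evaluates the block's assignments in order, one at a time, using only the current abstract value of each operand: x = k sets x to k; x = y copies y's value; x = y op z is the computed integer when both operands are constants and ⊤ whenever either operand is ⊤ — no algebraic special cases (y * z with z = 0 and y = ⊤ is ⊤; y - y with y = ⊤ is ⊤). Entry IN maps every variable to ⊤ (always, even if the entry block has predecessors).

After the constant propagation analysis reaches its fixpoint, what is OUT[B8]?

Converged values:
  B0:   IN=(all ⊤)   OUT=(all ⊤)
  B1:   IN=(all ⊤)   OUT=(all ⊤)
  B2:   IN=(all ⊤)   OUT=(all ⊤)
  B3:   IN=(all ⊤)   OUT={b:-1; rest ⊤}
  B4:   IN=(all ⊤)   OUT={c:4; rest ⊤}
  B5:   IN=(all ⊤)   OUT={f:2; rest ⊤}
  B6:   IN={f:2; rest ⊤}   OUT={b:2, c:-1, f:2; rest ⊤}
  B7:   IN={b:2, c:-1, f:2; rest ⊤}   OUT={b:2, c:-1, f:2; rest ⊤}
  B8:   IN={b:2, c:-1, f:2; rest ⊤}   OUT={b:2, c:-1; rest ⊤}
  B9:   IN=(all ⊤)   OUT=(all ⊤)

Merge at B8: IN[B8] = OUT[B7] = {a: ⊤, b: 2, c: -1, d: ⊤, e: ⊤, f: 2}
Applying B8's transfer function to that IN value gives OUT[B8] (row B8 above).

Answer: {a: ⊤, b: 2, c: -1, d: ⊤, e: ⊤, f: ⊤}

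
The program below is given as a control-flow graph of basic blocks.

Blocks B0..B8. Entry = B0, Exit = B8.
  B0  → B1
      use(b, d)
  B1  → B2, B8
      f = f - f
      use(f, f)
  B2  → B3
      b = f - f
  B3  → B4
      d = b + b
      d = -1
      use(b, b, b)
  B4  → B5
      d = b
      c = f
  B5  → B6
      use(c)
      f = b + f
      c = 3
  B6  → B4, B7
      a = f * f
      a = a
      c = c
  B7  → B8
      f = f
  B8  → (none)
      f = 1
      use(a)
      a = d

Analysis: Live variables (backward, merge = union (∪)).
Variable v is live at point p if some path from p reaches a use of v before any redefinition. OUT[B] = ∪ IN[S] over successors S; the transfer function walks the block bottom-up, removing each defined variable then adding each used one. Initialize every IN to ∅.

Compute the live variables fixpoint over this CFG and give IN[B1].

Converged values:
  B0:  IN={a, b, d, f}  OUT={a, d, f}
  B1:  IN={a, d, f}  OUT={a, d, f}
  B2:  IN={f}  OUT={b, f}
  B3:  IN={b, f}  OUT={b, f}
  B4:  IN={b, f}  OUT={b, c, d, f}
  B5:  IN={b, c, d, f}  OUT={b, c, d, f}
  B6:  IN={b, c, d, f}  OUT={a, b, d, f}
  B7:  IN={a, d, f}  OUT={a, d}
  B8:  IN={a, d}  OUT={}

Merge at B1: OUT[B1] = IN[B2] ⊔ IN[B8] = {a, d, f}
Applying B1's transfer function to that OUT value gives IN[B1] (row B1 above).

Answer: {a, d, f}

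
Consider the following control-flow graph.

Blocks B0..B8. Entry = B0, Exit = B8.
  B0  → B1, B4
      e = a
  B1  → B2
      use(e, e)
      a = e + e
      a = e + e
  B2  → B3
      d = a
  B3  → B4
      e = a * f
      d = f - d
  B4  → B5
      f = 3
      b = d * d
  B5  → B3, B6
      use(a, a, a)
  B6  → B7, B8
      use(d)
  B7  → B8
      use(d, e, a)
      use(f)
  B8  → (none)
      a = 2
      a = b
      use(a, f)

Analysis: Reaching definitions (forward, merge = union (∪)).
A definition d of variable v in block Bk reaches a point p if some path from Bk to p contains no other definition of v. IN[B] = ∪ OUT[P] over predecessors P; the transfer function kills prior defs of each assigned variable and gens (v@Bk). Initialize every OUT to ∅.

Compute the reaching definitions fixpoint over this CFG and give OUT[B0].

Fixpoint table:
  B0: | IN={} | OUT={e@B0}
  B1: | IN={e@B0} | OUT={a@B1, e@B0}
  B2: | IN={a@B1, e@B0} | OUT={a@B1, d@B2, e@B0}
  B3: | IN={a@B1, b@B4, d@B2, d@B3, e@B0, e@B3, f@B4} | OUT={a@B1, b@B4, d@B3, e@B3, f@B4}
  B4: | IN={a@B1, b@B4, d@B3, e@B0, e@B3, f@B4} | OUT={a@B1, b@B4, d@B3, e@B0, e@B3, f@B4}
  B5: | IN={a@B1, b@B4, d@B3, e@B0, e@B3, f@B4} | OUT={a@B1, b@B4, d@B3, e@B0, e@B3, f@B4}
  B6: | IN={a@B1, b@B4, d@B3, e@B0, e@B3, f@B4} | OUT={a@B1, b@B4, d@B3, e@B0, e@B3, f@B4}
  B7: | IN={a@B1, b@B4, d@B3, e@B0, e@B3, f@B4} | OUT={a@B1, b@B4, d@B3, e@B0, e@B3, f@B4}
  B8: | IN={a@B1, b@B4, d@B3, e@B0, e@B3, f@B4} | OUT={a@B8, b@B4, d@B3, e@B0, e@B3, f@B4}

B0 is the boundary node: IN[B0] = {}
Applying B0's transfer function to that IN value gives OUT[B0] (row B0 above).

Answer: {e@B0}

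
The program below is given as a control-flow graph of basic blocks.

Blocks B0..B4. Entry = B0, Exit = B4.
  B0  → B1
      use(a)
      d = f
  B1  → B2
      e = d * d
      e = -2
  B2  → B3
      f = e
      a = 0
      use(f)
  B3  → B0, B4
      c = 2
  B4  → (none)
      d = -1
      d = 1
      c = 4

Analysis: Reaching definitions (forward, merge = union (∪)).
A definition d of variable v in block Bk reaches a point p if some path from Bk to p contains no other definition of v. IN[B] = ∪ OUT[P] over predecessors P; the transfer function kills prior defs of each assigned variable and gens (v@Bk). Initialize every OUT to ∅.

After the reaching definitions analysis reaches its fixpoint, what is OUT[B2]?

Fixpoint table:
  B0:  IN={a@B2, c@B3, d@B0, e@B1, f@B2}  OUT={a@B2, c@B3, d@B0, e@B1, f@B2}
  B1:  IN={a@B2, c@B3, d@B0, e@B1, f@B2}  OUT={a@B2, c@B3, d@B0, e@B1, f@B2}
  B2:  IN={a@B2, c@B3, d@B0, e@B1, f@B2}  OUT={a@B2, c@B3, d@B0, e@B1, f@B2}
  B3:  IN={a@B2, c@B3, d@B0, e@B1, f@B2}  OUT={a@B2, c@B3, d@B0, e@B1, f@B2}
  B4:  IN={a@B2, c@B3, d@B0, e@B1, f@B2}  OUT={a@B2, c@B4, d@B4, e@B1, f@B2}

Merge at B2: IN[B2] = OUT[B1] = {a@B2, c@B3, d@B0, e@B1, f@B2}
Applying B2's transfer function to that IN value gives OUT[B2] (row B2 above).

Answer: {a@B2, c@B3, d@B0, e@B1, f@B2}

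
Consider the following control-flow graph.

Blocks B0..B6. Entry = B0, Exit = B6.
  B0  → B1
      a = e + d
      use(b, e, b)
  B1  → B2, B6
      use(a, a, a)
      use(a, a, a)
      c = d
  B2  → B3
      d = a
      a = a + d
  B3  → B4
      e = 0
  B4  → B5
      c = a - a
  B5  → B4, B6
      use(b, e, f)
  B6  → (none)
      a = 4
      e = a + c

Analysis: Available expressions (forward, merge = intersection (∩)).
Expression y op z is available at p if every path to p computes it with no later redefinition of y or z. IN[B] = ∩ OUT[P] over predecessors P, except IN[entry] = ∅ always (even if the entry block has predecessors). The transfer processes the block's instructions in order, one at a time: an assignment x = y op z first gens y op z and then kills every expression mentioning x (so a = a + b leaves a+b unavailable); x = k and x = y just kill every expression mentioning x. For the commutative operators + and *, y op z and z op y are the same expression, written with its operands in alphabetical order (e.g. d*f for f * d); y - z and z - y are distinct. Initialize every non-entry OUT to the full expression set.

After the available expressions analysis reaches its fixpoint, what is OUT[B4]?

Answer: {a-a}

Derivation:
Converged values:
  B0: | IN={} | OUT={d+e}
  B1: | IN={d+e} | OUT={d+e}
  B2: | IN={d+e} | OUT={}
  B3: | IN={} | OUT={}
  B4: | IN={} | OUT={a-a}
  B5: | IN={a-a} | OUT={a-a}
  B6: | IN={} | OUT={a+c}

Merge at B4: IN[B4] = OUT[B3] ∩ OUT[B5] = {}
Applying B4's transfer function to that IN value gives OUT[B4] (row B4 above).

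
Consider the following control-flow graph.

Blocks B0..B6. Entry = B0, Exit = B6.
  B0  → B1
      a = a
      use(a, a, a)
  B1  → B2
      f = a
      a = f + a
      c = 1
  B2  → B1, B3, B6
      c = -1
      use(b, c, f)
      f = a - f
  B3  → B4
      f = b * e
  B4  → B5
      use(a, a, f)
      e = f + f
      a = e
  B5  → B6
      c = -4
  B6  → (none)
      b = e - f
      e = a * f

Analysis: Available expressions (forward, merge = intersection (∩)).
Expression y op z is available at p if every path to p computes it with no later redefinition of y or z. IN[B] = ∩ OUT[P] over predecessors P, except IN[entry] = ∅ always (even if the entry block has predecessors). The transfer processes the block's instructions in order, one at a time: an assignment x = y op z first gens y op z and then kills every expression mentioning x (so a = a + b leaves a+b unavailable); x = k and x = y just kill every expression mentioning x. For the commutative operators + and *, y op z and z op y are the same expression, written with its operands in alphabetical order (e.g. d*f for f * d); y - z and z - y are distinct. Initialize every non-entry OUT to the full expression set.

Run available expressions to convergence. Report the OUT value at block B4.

Per-block solution:
  B0:   IN={}   OUT={}
  B1:   IN={}   OUT={}
  B2:   IN={}   OUT={}
  B3:   IN={}   OUT={b*e}
  B4:   IN={b*e}   OUT={f+f}
  B5:   IN={f+f}   OUT={f+f}
  B6:   IN={}   OUT={a*f}

Merge at B4: IN[B4] = OUT[B3] = {b*e}
Applying B4's transfer function to that IN value gives OUT[B4] (row B4 above).

Answer: {f+f}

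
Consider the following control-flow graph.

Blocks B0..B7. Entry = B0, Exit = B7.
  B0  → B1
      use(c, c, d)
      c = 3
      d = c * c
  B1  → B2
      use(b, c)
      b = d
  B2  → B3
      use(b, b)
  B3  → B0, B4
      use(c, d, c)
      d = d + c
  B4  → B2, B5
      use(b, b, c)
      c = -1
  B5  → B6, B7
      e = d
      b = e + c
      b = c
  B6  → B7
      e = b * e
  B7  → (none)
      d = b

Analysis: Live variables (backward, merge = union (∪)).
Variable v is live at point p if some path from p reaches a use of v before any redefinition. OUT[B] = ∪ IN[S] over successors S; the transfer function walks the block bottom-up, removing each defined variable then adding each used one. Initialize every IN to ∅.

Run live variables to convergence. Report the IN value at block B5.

Converged values:
  B0:  IN={b, c, d}  OUT={b, c, d}
  B1:  IN={b, c, d}  OUT={b, c, d}
  B2:  IN={b, c, d}  OUT={b, c, d}
  B3:  IN={b, c, d}  OUT={b, c, d}
  B4:  IN={b, c, d}  OUT={b, c, d}
  B5:  IN={c, d}  OUT={b, e}
  B6:  IN={b, e}  OUT={b}
  B7:  IN={b}  OUT={}

Merge at B5: OUT[B5] = IN[B6] ⊔ IN[B7] = {b, e}
Applying B5's transfer function to that OUT value gives IN[B5] (row B5 above).

Answer: {c, d}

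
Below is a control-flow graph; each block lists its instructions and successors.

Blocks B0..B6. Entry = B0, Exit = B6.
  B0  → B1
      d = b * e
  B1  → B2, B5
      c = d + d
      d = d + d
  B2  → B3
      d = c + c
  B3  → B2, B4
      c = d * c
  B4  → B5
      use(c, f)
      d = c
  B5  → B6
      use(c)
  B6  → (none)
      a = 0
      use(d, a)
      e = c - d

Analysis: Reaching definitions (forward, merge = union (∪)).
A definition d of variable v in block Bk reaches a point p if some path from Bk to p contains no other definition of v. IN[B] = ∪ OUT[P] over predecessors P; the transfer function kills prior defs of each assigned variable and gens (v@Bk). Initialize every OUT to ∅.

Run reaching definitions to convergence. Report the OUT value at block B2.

Answer: {c@B1, c@B3, d@B2}

Trace:
Fixpoint table:
  B0:   IN={}   OUT={d@B0}
  B1:   IN={d@B0}   OUT={c@B1, d@B1}
  B2:   IN={c@B1, c@B3, d@B1, d@B2}   OUT={c@B1, c@B3, d@B2}
  B3:   IN={c@B1, c@B3, d@B2}   OUT={c@B3, d@B2}
  B4:   IN={c@B3, d@B2}   OUT={c@B3, d@B4}
  B5:   IN={c@B1, c@B3, d@B1, d@B4}   OUT={c@B1, c@B3, d@B1, d@B4}
  B6:   IN={c@B1, c@B3, d@B1, d@B4}   OUT={a@B6, c@B1, c@B3, d@B1, d@B4, e@B6}

Merge at B2: IN[B2] = OUT[B1] ⊔ OUT[B3] = {c@B1, c@B3, d@B1, d@B2}
Applying B2's transfer function to that IN value gives OUT[B2] (row B2 above).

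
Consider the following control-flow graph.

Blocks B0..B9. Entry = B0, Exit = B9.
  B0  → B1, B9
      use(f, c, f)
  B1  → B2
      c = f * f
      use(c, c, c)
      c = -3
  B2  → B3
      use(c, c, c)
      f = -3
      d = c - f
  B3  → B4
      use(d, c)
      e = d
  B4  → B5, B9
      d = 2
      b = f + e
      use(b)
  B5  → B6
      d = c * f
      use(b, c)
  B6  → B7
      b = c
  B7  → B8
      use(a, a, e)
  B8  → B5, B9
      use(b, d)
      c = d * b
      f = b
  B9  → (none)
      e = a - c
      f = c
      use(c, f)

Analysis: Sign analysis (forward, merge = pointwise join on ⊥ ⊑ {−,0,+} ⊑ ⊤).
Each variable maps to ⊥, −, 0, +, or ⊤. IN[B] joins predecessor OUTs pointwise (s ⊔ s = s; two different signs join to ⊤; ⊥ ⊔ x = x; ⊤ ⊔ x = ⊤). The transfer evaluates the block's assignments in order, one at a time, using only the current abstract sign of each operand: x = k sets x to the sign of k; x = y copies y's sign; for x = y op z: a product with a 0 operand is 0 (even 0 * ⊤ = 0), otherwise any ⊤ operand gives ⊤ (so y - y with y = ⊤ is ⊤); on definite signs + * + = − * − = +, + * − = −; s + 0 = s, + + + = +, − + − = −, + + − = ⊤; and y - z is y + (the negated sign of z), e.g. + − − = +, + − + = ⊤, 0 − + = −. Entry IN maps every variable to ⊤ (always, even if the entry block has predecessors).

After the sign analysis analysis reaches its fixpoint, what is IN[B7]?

Answer: {a: ⊤, b: -, c: -, d: +, e: ⊤, f: -}

Derivation:
Per-block solution:
  B0: | IN=(all ⊤) | OUT=(all ⊤)
  B1: | IN=(all ⊤) | OUT={c:-; rest ⊤}
  B2: | IN={c:-; rest ⊤} | OUT={c:-, f:-; rest ⊤}
  B3: | IN={c:-, f:-; rest ⊤} | OUT={c:-, f:-; rest ⊤}
  B4: | IN={c:-, f:-; rest ⊤} | OUT={c:-, d:+, f:-; rest ⊤}
  B5: | IN={c:-, d:+, f:-; rest ⊤} | OUT={c:-, d:+, f:-; rest ⊤}
  B6: | IN={c:-, d:+, f:-; rest ⊤} | OUT={b:-, c:-, d:+, f:-; rest ⊤}
  B7: | IN={b:-, c:-, d:+, f:-; rest ⊤} | OUT={b:-, c:-, d:+, f:-; rest ⊤}
  B8: | IN={b:-, c:-, d:+, f:-; rest ⊤} | OUT={b:-, c:-, d:+, f:-; rest ⊤}
  B9: | IN=(all ⊤) | OUT=(all ⊤)

Merge at B7: IN[B7] = OUT[B6] = {a: ⊤, b: -, c: -, d: +, e: ⊤, f: -}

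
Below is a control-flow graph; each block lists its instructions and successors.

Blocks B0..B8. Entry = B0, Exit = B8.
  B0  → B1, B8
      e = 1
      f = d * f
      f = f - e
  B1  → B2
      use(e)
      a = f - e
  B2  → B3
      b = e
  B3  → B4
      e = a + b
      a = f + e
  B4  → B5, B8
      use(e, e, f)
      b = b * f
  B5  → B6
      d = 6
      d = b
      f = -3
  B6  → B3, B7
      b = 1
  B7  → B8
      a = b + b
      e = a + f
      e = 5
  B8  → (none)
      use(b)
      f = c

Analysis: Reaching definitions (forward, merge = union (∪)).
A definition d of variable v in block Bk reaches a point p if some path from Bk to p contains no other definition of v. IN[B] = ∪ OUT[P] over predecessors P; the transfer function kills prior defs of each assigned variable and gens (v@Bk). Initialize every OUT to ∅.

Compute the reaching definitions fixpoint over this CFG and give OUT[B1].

Per-block solution:
  B0: | IN={} | OUT={e@B0, f@B0}
  B1: | IN={e@B0, f@B0} | OUT={a@B1, e@B0, f@B0}
  B2: | IN={a@B1, e@B0, f@B0} | OUT={a@B1, b@B2, e@B0, f@B0}
  B3: | IN={a@B1, a@B3, b@B2, b@B6, d@B5, e@B0, e@B3, f@B0, f@B5} | OUT={a@B3, b@B2, b@B6, d@B5, e@B3, f@B0, f@B5}
  B4: | IN={a@B3, b@B2, b@B6, d@B5, e@B3, f@B0, f@B5} | OUT={a@B3, b@B4, d@B5, e@B3, f@B0, f@B5}
  B5: | IN={a@B3, b@B4, d@B5, e@B3, f@B0, f@B5} | OUT={a@B3, b@B4, d@B5, e@B3, f@B5}
  B6: | IN={a@B3, b@B4, d@B5, e@B3, f@B5} | OUT={a@B3, b@B6, d@B5, e@B3, f@B5}
  B7: | IN={a@B3, b@B6, d@B5, e@B3, f@B5} | OUT={a@B7, b@B6, d@B5, e@B7, f@B5}
  B8: | IN={a@B3, a@B7, b@B4, b@B6, d@B5, e@B0, e@B3, e@B7, f@B0, f@B5} | OUT={a@B3, a@B7, b@B4, b@B6, d@B5, e@B0, e@B3, e@B7, f@B8}

Merge at B1: IN[B1] = OUT[B0] = {e@B0, f@B0}
Applying B1's transfer function to that IN value gives OUT[B1] (row B1 above).

Answer: {a@B1, e@B0, f@B0}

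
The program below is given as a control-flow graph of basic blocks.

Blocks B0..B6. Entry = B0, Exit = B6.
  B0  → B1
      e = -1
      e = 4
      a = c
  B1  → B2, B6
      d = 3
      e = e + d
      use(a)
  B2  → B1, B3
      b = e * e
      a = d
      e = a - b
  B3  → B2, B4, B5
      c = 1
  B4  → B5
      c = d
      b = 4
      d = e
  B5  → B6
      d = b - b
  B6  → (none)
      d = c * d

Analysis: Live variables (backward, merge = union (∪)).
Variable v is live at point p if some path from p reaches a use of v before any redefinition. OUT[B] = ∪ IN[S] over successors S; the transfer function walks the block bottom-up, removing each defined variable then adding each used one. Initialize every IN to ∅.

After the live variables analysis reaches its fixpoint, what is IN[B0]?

Per-block solution:
  B0:  IN={c}  OUT={a, c, e}
  B1:  IN={a, c, e}  OUT={c, d, e}
  B2:  IN={c, d, e}  OUT={a, b, c, d, e}
  B3:  IN={b, d, e}  OUT={b, c, d, e}
  B4:  IN={d, e}  OUT={b, c}
  B5:  IN={b, c}  OUT={c, d}
  B6:  IN={c, d}  OUT={}

Merge at B0: OUT[B0] = IN[B1] = {a, c, e}
Applying B0's transfer function to that OUT value gives IN[B0] (row B0 above).

Answer: {c}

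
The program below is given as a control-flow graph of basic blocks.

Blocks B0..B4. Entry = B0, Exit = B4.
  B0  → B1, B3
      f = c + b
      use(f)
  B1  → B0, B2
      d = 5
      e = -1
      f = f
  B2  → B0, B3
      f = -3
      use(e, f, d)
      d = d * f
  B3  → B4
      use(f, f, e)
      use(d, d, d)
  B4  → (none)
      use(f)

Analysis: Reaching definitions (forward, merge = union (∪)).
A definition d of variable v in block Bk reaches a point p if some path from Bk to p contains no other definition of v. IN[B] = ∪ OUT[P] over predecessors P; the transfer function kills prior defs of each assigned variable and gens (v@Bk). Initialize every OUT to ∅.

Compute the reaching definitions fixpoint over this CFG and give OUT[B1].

Converged values:
  B0:   IN={d@B1, d@B2, e@B1, f@B1, f@B2}   OUT={d@B1, d@B2, e@B1, f@B0}
  B1:   IN={d@B1, d@B2, e@B1, f@B0}   OUT={d@B1, e@B1, f@B1}
  B2:   IN={d@B1, e@B1, f@B1}   OUT={d@B2, e@B1, f@B2}
  B3:   IN={d@B1, d@B2, e@B1, f@B0, f@B2}   OUT={d@B1, d@B2, e@B1, f@B0, f@B2}
  B4:   IN={d@B1, d@B2, e@B1, f@B0, f@B2}   OUT={d@B1, d@B2, e@B1, f@B0, f@B2}

Merge at B1: IN[B1] = OUT[B0] = {d@B1, d@B2, e@B1, f@B0}
Applying B1's transfer function to that IN value gives OUT[B1] (row B1 above).

Answer: {d@B1, e@B1, f@B1}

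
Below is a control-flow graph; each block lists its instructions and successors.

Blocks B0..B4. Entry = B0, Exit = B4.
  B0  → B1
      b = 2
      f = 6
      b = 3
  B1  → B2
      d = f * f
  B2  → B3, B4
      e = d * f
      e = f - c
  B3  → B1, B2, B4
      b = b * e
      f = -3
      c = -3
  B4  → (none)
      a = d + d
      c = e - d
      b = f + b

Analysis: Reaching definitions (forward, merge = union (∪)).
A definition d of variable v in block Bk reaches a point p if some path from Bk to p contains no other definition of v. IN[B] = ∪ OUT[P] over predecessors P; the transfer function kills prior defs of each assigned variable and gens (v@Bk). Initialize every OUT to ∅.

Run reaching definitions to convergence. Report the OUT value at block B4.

Answer: {a@B4, b@B4, c@B4, d@B1, e@B2, f@B0, f@B3}

Working:
Converged values:
  B0:  IN={}  OUT={b@B0, f@B0}
  B1:  IN={b@B0, b@B3, c@B3, d@B1, e@B2, f@B0, f@B3}  OUT={b@B0, b@B3, c@B3, d@B1, e@B2, f@B0, f@B3}
  B2:  IN={b@B0, b@B3, c@B3, d@B1, e@B2, f@B0, f@B3}  OUT={b@B0, b@B3, c@B3, d@B1, e@B2, f@B0, f@B3}
  B3:  IN={b@B0, b@B3, c@B3, d@B1, e@B2, f@B0, f@B3}  OUT={b@B3, c@B3, d@B1, e@B2, f@B3}
  B4:  IN={b@B0, b@B3, c@B3, d@B1, e@B2, f@B0, f@B3}  OUT={a@B4, b@B4, c@B4, d@B1, e@B2, f@B0, f@B3}

Merge at B4: IN[B4] = OUT[B2] ⊔ OUT[B3] = {b@B0, b@B3, c@B3, d@B1, e@B2, f@B0, f@B3}
Applying B4's transfer function to that IN value gives OUT[B4] (row B4 above).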